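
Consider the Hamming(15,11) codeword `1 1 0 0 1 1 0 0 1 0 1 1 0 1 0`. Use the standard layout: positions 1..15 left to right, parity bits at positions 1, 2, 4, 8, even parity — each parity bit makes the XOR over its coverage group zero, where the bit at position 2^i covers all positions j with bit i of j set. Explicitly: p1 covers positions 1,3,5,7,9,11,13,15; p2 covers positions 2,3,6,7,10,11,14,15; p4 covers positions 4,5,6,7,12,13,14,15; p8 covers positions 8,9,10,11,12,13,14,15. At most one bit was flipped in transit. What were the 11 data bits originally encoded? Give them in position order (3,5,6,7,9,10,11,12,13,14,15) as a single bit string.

s1: b1⊕b3⊕b5⊕b7⊕b9⊕b11⊕b13⊕b15 = 1⊕0⊕1⊕0⊕1⊕1⊕0⊕0 = 0
s2: b2⊕b3⊕b6⊕b7⊕b10⊕b11⊕b14⊕b15 = 1⊕0⊕1⊕0⊕0⊕1⊕1⊕0 = 0
s4: b4⊕b5⊕b6⊕b7⊕b12⊕b13⊕b14⊕b15 = 0⊕1⊕1⊕0⊕1⊕0⊕1⊕0 = 0
s8: b8⊕b9⊕b10⊕b11⊕b12⊕b13⊕b14⊕b15 = 0⊕1⊕0⊕1⊕1⊕0⊕1⊕0 = 0
Syndrome (s8...s1) = 0000 → position 0 (no error).
No correction needed.
Data bits at positions 3,5,6,7,9,10,11,12,13,14,15: 01101011010

01101011010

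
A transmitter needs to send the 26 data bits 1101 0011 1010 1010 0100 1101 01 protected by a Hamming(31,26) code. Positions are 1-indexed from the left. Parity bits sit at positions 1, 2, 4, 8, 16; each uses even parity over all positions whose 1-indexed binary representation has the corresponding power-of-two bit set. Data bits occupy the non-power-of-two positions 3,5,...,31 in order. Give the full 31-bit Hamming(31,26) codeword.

0111101000111011010100100110101

Place data bits at non-power-of-two positions: b3=1, b5=1, b6=0, b7=1, b9=0, b10=0, b11=1, b12=1, b13=1, b14=0, b15=1, b17=0, b18=1, b19=0, b20=1, b21=0, b22=0, b23=1, b24=0, b25=0, b26=1, b27=1, b28=0, b29=1, b30=0, b31=1.
p1 = XOR of data positions {3,5,7,9,11,13,15,17,19,21,23,25,27,29,31} = 1⊕1⊕1⊕0⊕1⊕1⊕1⊕0⊕0⊕0⊕1⊕0⊕1⊕1⊕1 = 0
p2 = XOR of data positions {3,6,7,10,11,14,15,18,19,22,23,26,27,30,31} = 1⊕0⊕1⊕0⊕1⊕0⊕1⊕1⊕0⊕0⊕1⊕1⊕1⊕0⊕1 = 1
p4 = XOR of data positions {5,6,7,12,13,14,15,20,21,22,23,28,29,30,31} = 1⊕0⊕1⊕1⊕1⊕0⊕1⊕1⊕0⊕0⊕1⊕0⊕1⊕0⊕1 = 1
p8 = XOR of data positions {9,10,11,12,13,14,15,24,25,26,27,28,29,30,31} = 0⊕0⊕1⊕1⊕1⊕0⊕1⊕0⊕0⊕1⊕1⊕0⊕1⊕0⊕1 = 0
p16 = XOR of data positions {17,18,19,20,21,22,23,24,25,26,27,28,29,30,31} = 0⊕1⊕0⊕1⊕0⊕0⊕1⊕0⊕0⊕1⊕1⊕0⊕1⊕0⊕1 = 1
Codeword b1..b31 = 0111101000111011010100100110101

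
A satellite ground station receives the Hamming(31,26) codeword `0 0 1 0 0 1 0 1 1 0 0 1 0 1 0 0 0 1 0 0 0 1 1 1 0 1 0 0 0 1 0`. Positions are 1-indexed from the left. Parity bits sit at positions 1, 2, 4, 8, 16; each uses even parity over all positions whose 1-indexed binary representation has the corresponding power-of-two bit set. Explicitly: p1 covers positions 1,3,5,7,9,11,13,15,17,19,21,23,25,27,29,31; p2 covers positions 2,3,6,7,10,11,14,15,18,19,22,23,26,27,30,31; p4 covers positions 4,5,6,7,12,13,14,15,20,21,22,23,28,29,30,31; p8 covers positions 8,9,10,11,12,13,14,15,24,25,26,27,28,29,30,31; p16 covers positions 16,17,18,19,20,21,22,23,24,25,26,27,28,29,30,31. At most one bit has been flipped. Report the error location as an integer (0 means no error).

s1: b1⊕b3⊕b5⊕b7⊕b9⊕b11⊕b13⊕b15⊕b17⊕b19⊕b21⊕b23⊕b25⊕b27⊕b29⊕b31 = 0⊕1⊕0⊕0⊕1⊕0⊕0⊕0⊕0⊕0⊕0⊕1⊕0⊕0⊕0⊕0 = 1
s2: b2⊕b3⊕b6⊕b7⊕b10⊕b11⊕b14⊕b15⊕b18⊕b19⊕b22⊕b23⊕b26⊕b27⊕b30⊕b31 = 0⊕1⊕1⊕0⊕0⊕0⊕1⊕0⊕1⊕0⊕1⊕1⊕1⊕0⊕1⊕0 = 0
s4: b4⊕b5⊕b6⊕b7⊕b12⊕b13⊕b14⊕b15⊕b20⊕b21⊕b22⊕b23⊕b28⊕b29⊕b30⊕b31 = 0⊕0⊕1⊕0⊕1⊕0⊕1⊕0⊕0⊕0⊕1⊕1⊕0⊕0⊕1⊕0 = 0
s8: b8⊕b9⊕b10⊕b11⊕b12⊕b13⊕b14⊕b15⊕b24⊕b25⊕b26⊕b27⊕b28⊕b29⊕b30⊕b31 = 1⊕1⊕0⊕0⊕1⊕0⊕1⊕0⊕1⊕0⊕1⊕0⊕0⊕0⊕1⊕0 = 1
s16: b16⊕b17⊕b18⊕b19⊕b20⊕b21⊕b22⊕b23⊕b24⊕b25⊕b26⊕b27⊕b28⊕b29⊕b30⊕b31 = 0⊕0⊕1⊕0⊕0⊕0⊕1⊕1⊕1⊕0⊕1⊕0⊕0⊕0⊕1⊕0 = 0
Syndrome (s16...s1) = 01001 → position 9.

9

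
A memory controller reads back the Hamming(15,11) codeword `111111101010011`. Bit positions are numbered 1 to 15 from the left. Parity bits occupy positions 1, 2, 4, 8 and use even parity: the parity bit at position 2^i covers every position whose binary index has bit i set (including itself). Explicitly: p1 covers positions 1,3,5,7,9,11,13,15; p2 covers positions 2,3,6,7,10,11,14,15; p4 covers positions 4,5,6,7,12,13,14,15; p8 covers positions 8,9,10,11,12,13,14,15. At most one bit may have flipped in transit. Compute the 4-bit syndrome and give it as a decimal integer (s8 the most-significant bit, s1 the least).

3

s1: b1⊕b3⊕b5⊕b7⊕b9⊕b11⊕b13⊕b15 = 1⊕1⊕1⊕1⊕1⊕1⊕0⊕1 = 1
s2: b2⊕b3⊕b6⊕b7⊕b10⊕b11⊕b14⊕b15 = 1⊕1⊕1⊕1⊕0⊕1⊕1⊕1 = 1
s4: b4⊕b5⊕b6⊕b7⊕b12⊕b13⊕b14⊕b15 = 1⊕1⊕1⊕1⊕0⊕0⊕1⊕1 = 0
s8: b8⊕b9⊕b10⊕b11⊕b12⊕b13⊕b14⊕b15 = 0⊕1⊕0⊕1⊕0⊕0⊕1⊕1 = 0
Syndrome (s8...s1) = 0011 → position 3.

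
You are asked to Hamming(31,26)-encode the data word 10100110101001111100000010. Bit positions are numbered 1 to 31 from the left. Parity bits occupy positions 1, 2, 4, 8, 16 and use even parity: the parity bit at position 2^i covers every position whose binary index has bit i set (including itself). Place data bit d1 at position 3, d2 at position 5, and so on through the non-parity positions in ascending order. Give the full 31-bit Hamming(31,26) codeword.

Place data bits at non-power-of-two positions: b3=1, b5=0, b6=1, b7=0, b9=0, b10=1, b11=1, b12=0, b13=1, b14=0, b15=1, b17=0, b18=0, b19=1, b20=1, b21=1, b22=1, b23=1, b24=0, b25=0, b26=0, b27=0, b28=0, b29=0, b30=1, b31=0.
p1 = XOR of data positions {3,5,7,9,11,13,15,17,19,21,23,25,27,29,31} = 1⊕0⊕0⊕0⊕1⊕1⊕1⊕0⊕1⊕1⊕1⊕0⊕0⊕0⊕0 = 1
p2 = XOR of data positions {3,6,7,10,11,14,15,18,19,22,23,26,27,30,31} = 1⊕1⊕0⊕1⊕1⊕0⊕1⊕0⊕1⊕1⊕1⊕0⊕0⊕1⊕0 = 1
p4 = XOR of data positions {5,6,7,12,13,14,15,20,21,22,23,28,29,30,31} = 0⊕1⊕0⊕0⊕1⊕0⊕1⊕1⊕1⊕1⊕1⊕0⊕0⊕1⊕0 = 0
p8 = XOR of data positions {9,10,11,12,13,14,15,24,25,26,27,28,29,30,31} = 0⊕1⊕1⊕0⊕1⊕0⊕1⊕0⊕0⊕0⊕0⊕0⊕0⊕1⊕0 = 1
p16 = XOR of data positions {17,18,19,20,21,22,23,24,25,26,27,28,29,30,31} = 0⊕0⊕1⊕1⊕1⊕1⊕1⊕0⊕0⊕0⊕0⊕0⊕0⊕1⊕0 = 0
Codeword b1..b31 = 1110010101101010001111100000010

1110010101101010001111100000010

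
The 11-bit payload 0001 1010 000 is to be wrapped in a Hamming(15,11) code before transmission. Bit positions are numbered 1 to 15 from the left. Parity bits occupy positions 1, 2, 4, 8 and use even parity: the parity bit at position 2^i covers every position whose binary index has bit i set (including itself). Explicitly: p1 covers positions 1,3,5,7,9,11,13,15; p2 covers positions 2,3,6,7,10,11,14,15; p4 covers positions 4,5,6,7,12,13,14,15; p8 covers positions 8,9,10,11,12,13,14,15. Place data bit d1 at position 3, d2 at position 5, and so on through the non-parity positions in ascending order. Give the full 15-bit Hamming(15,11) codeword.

100100101010000

Place data bits at non-power-of-two positions: b3=0, b5=0, b6=0, b7=1, b9=1, b10=0, b11=1, b12=0, b13=0, b14=0, b15=0.
p1 = XOR of data positions {3,5,7,9,11,13,15} = 0⊕0⊕1⊕1⊕1⊕0⊕0 = 1
p2 = XOR of data positions {3,6,7,10,11,14,15} = 0⊕0⊕1⊕0⊕1⊕0⊕0 = 0
p4 = XOR of data positions {5,6,7,12,13,14,15} = 0⊕0⊕1⊕0⊕0⊕0⊕0 = 1
p8 = XOR of data positions {9,10,11,12,13,14,15} = 1⊕0⊕1⊕0⊕0⊕0⊕0 = 0
Codeword b1..b15 = 100100101010000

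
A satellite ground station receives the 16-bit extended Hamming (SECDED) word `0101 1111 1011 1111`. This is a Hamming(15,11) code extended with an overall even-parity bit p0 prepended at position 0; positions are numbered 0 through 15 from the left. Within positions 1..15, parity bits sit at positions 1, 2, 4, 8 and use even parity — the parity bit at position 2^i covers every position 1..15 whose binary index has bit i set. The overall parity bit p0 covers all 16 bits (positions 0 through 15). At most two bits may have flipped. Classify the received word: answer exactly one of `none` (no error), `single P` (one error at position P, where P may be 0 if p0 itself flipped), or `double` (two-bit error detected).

single 11

s1: b1⊕b3⊕b5⊕b7⊕b9⊕b11⊕b13⊕b15 = 1⊕1⊕1⊕1⊕0⊕1⊕1⊕1 = 1
s2: b2⊕b3⊕b6⊕b7⊕b10⊕b11⊕b14⊕b15 = 0⊕1⊕1⊕1⊕1⊕1⊕1⊕1 = 1
s4: b4⊕b5⊕b6⊕b7⊕b12⊕b13⊕b14⊕b15 = 1⊕1⊕1⊕1⊕1⊕1⊕1⊕1 = 0
s8: b8⊕b9⊕b10⊕b11⊕b12⊕b13⊕b14⊕b15 = 1⊕0⊕1⊕1⊕1⊕1⊕1⊕1 = 1
Syndrome (s8...s1) = 1011 → position 11.
Overall parity (XOR of all 16 bits, including p0): 0⊕1⊕0⊕1⊕1⊕1⊕1⊕1⊕1⊕0⊕1⊕1⊕1⊕1⊕1⊕1 = 1
Overall=1, syndrome position=11 → single-bit error at position 11.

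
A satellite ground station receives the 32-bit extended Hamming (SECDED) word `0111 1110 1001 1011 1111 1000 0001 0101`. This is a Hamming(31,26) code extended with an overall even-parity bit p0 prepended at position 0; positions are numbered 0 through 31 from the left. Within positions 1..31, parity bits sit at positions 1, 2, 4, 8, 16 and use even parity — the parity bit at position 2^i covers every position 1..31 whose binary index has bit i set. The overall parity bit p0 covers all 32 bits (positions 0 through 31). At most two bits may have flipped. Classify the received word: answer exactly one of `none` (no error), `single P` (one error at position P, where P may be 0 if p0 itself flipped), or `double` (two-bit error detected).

s1: b1⊕b3⊕b5⊕b7⊕b9⊕b11⊕b13⊕b15⊕b17⊕b19⊕b21⊕b23⊕b25⊕b27⊕b29⊕b31 = 1⊕1⊕1⊕0⊕0⊕1⊕0⊕1⊕1⊕1⊕0⊕0⊕0⊕1⊕1⊕1 = 0
s2: b2⊕b3⊕b6⊕b7⊕b10⊕b11⊕b14⊕b15⊕b18⊕b19⊕b22⊕b23⊕b26⊕b27⊕b30⊕b31 = 1⊕1⊕1⊕0⊕0⊕1⊕1⊕1⊕1⊕1⊕0⊕0⊕0⊕1⊕0⊕1 = 0
s4: b4⊕b5⊕b6⊕b7⊕b12⊕b13⊕b14⊕b15⊕b20⊕b21⊕b22⊕b23⊕b28⊕b29⊕b30⊕b31 = 1⊕1⊕1⊕0⊕1⊕0⊕1⊕1⊕1⊕0⊕0⊕0⊕0⊕1⊕0⊕1 = 1
s8: b8⊕b9⊕b10⊕b11⊕b12⊕b13⊕b14⊕b15⊕b24⊕b25⊕b26⊕b27⊕b28⊕b29⊕b30⊕b31 = 1⊕0⊕0⊕1⊕1⊕0⊕1⊕1⊕0⊕0⊕0⊕1⊕0⊕1⊕0⊕1 = 0
s16: b16⊕b17⊕b18⊕b19⊕b20⊕b21⊕b22⊕b23⊕b24⊕b25⊕b26⊕b27⊕b28⊕b29⊕b30⊕b31 = 1⊕1⊕1⊕1⊕1⊕0⊕0⊕0⊕0⊕0⊕0⊕1⊕0⊕1⊕0⊕1 = 0
Syndrome (s16...s1) = 00100 → position 4.
Overall parity (XOR of all 32 bits, including p0): 0⊕1⊕1⊕1⊕1⊕1⊕1⊕0⊕1⊕0⊕0⊕1⊕1⊕0⊕1⊕1⊕1⊕1⊕1⊕1⊕1⊕0⊕0⊕0⊕0⊕0⊕0⊕1⊕0⊕1⊕0⊕1 = 1
Overall=1, syndrome position=4 → single-bit error at position 4.

single 4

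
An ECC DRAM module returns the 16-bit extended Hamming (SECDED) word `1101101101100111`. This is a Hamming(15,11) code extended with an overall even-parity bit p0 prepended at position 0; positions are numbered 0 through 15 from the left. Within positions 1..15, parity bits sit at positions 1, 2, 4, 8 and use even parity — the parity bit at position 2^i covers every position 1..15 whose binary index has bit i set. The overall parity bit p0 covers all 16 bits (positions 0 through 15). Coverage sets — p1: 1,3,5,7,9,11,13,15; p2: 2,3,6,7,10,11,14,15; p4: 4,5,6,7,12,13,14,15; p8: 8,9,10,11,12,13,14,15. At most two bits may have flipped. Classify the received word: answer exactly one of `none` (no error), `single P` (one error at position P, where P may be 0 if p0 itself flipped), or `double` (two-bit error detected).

single 8

s1: b1⊕b3⊕b5⊕b7⊕b9⊕b11⊕b13⊕b15 = 1⊕1⊕0⊕1⊕1⊕0⊕1⊕1 = 0
s2: b2⊕b3⊕b6⊕b7⊕b10⊕b11⊕b14⊕b15 = 0⊕1⊕1⊕1⊕1⊕0⊕1⊕1 = 0
s4: b4⊕b5⊕b6⊕b7⊕b12⊕b13⊕b14⊕b15 = 1⊕0⊕1⊕1⊕0⊕1⊕1⊕1 = 0
s8: b8⊕b9⊕b10⊕b11⊕b12⊕b13⊕b14⊕b15 = 0⊕1⊕1⊕0⊕0⊕1⊕1⊕1 = 1
Syndrome (s8...s1) = 1000 → position 8.
Overall parity (XOR of all 16 bits, including p0): 1⊕1⊕0⊕1⊕1⊕0⊕1⊕1⊕0⊕1⊕1⊕0⊕0⊕1⊕1⊕1 = 1
Overall=1, syndrome position=8 → single-bit error at position 8.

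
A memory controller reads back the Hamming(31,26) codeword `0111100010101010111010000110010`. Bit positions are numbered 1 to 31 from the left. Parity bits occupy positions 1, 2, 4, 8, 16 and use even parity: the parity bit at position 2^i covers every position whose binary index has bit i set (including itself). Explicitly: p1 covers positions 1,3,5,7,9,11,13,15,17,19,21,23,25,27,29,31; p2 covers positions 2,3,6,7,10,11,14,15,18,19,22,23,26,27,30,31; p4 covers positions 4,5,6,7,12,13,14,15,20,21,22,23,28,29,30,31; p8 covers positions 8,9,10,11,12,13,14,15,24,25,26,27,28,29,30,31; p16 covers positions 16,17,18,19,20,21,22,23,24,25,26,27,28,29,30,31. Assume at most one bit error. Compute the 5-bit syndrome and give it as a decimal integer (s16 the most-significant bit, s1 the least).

26

s1: b1⊕b3⊕b5⊕b7⊕b9⊕b11⊕b13⊕b15⊕b17⊕b19⊕b21⊕b23⊕b25⊕b27⊕b29⊕b31 = 0⊕1⊕1⊕0⊕1⊕1⊕1⊕1⊕1⊕1⊕1⊕0⊕0⊕1⊕0⊕0 = 0
s2: b2⊕b3⊕b6⊕b7⊕b10⊕b11⊕b14⊕b15⊕b18⊕b19⊕b22⊕b23⊕b26⊕b27⊕b30⊕b31 = 1⊕1⊕0⊕0⊕0⊕1⊕0⊕1⊕1⊕1⊕0⊕0⊕1⊕1⊕1⊕0 = 1
s4: b4⊕b5⊕b6⊕b7⊕b12⊕b13⊕b14⊕b15⊕b20⊕b21⊕b22⊕b23⊕b28⊕b29⊕b30⊕b31 = 1⊕1⊕0⊕0⊕0⊕1⊕0⊕1⊕0⊕1⊕0⊕0⊕0⊕0⊕1⊕0 = 0
s8: b8⊕b9⊕b10⊕b11⊕b12⊕b13⊕b14⊕b15⊕b24⊕b25⊕b26⊕b27⊕b28⊕b29⊕b30⊕b31 = 0⊕1⊕0⊕1⊕0⊕1⊕0⊕1⊕0⊕0⊕1⊕1⊕0⊕0⊕1⊕0 = 1
s16: b16⊕b17⊕b18⊕b19⊕b20⊕b21⊕b22⊕b23⊕b24⊕b25⊕b26⊕b27⊕b28⊕b29⊕b30⊕b31 = 0⊕1⊕1⊕1⊕0⊕1⊕0⊕0⊕0⊕0⊕1⊕1⊕0⊕0⊕1⊕0 = 1
Syndrome (s16...s1) = 11010 → position 26.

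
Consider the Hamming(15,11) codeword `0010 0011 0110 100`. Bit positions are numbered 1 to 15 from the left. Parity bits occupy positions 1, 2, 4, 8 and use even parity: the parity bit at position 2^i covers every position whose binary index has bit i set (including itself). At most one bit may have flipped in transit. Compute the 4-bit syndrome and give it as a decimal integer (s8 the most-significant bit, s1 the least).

s1: b1⊕b3⊕b5⊕b7⊕b9⊕b11⊕b13⊕b15 = 0⊕1⊕0⊕1⊕0⊕1⊕1⊕0 = 0
s2: b2⊕b3⊕b6⊕b7⊕b10⊕b11⊕b14⊕b15 = 0⊕1⊕0⊕1⊕1⊕1⊕0⊕0 = 0
s4: b4⊕b5⊕b6⊕b7⊕b12⊕b13⊕b14⊕b15 = 0⊕0⊕0⊕1⊕0⊕1⊕0⊕0 = 0
s8: b8⊕b9⊕b10⊕b11⊕b12⊕b13⊕b14⊕b15 = 1⊕0⊕1⊕1⊕0⊕1⊕0⊕0 = 0
Syndrome (s8...s1) = 0000 → position 0 (no error).

0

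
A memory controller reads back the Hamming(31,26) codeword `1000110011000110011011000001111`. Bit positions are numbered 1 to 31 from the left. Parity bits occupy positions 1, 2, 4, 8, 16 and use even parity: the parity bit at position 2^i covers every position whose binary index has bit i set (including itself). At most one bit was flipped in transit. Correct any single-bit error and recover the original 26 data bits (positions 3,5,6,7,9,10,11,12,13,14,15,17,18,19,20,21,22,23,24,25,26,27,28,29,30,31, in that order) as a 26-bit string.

s1: b1⊕b3⊕b5⊕b7⊕b9⊕b11⊕b13⊕b15⊕b17⊕b19⊕b21⊕b23⊕b25⊕b27⊕b29⊕b31 = 1⊕0⊕1⊕0⊕1⊕0⊕0⊕1⊕0⊕1⊕1⊕0⊕0⊕0⊕1⊕1 = 0
s2: b2⊕b3⊕b6⊕b7⊕b10⊕b11⊕b14⊕b15⊕b18⊕b19⊕b22⊕b23⊕b26⊕b27⊕b30⊕b31 = 0⊕0⊕1⊕0⊕1⊕0⊕1⊕1⊕1⊕1⊕1⊕0⊕0⊕0⊕1⊕1 = 1
s4: b4⊕b5⊕b6⊕b7⊕b12⊕b13⊕b14⊕b15⊕b20⊕b21⊕b22⊕b23⊕b28⊕b29⊕b30⊕b31 = 0⊕1⊕1⊕0⊕0⊕0⊕1⊕1⊕0⊕1⊕1⊕0⊕1⊕1⊕1⊕1 = 0
s8: b8⊕b9⊕b10⊕b11⊕b12⊕b13⊕b14⊕b15⊕b24⊕b25⊕b26⊕b27⊕b28⊕b29⊕b30⊕b31 = 0⊕1⊕1⊕0⊕0⊕0⊕1⊕1⊕0⊕0⊕0⊕0⊕1⊕1⊕1⊕1 = 0
s16: b16⊕b17⊕b18⊕b19⊕b20⊕b21⊕b22⊕b23⊕b24⊕b25⊕b26⊕b27⊕b28⊕b29⊕b30⊕b31 = 0⊕0⊕1⊕1⊕0⊕1⊕1⊕0⊕0⊕0⊕0⊕0⊕1⊕1⊕1⊕1 = 0
Syndrome (s16...s1) = 00010 → position 2.
Flip bit 2: corrected codeword = 1100110011000110011011000001111
Data bits at positions 3,5,6,7,9,10,11,12,13,14,15,17,18,19,20,21,22,23,24,25,26,27,28,29,30,31: 01101100011011011000001111

01101100011011011000001111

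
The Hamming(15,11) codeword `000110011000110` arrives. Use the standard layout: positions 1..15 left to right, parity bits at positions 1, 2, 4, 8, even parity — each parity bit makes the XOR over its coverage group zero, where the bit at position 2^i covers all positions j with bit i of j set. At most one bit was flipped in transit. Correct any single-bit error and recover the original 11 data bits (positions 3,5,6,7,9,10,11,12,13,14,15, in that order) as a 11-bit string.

11001000110

s1: b1⊕b3⊕b5⊕b7⊕b9⊕b11⊕b13⊕b15 = 0⊕0⊕1⊕0⊕1⊕0⊕1⊕0 = 1
s2: b2⊕b3⊕b6⊕b7⊕b10⊕b11⊕b14⊕b15 = 0⊕0⊕0⊕0⊕0⊕0⊕1⊕0 = 1
s4: b4⊕b5⊕b6⊕b7⊕b12⊕b13⊕b14⊕b15 = 1⊕1⊕0⊕0⊕0⊕1⊕1⊕0 = 0
s8: b8⊕b9⊕b10⊕b11⊕b12⊕b13⊕b14⊕b15 = 1⊕1⊕0⊕0⊕0⊕1⊕1⊕0 = 0
Syndrome (s8...s1) = 0011 → position 3.
Flip bit 3: corrected codeword = 001110011000110
Data bits at positions 3,5,6,7,9,10,11,12,13,14,15: 11001000110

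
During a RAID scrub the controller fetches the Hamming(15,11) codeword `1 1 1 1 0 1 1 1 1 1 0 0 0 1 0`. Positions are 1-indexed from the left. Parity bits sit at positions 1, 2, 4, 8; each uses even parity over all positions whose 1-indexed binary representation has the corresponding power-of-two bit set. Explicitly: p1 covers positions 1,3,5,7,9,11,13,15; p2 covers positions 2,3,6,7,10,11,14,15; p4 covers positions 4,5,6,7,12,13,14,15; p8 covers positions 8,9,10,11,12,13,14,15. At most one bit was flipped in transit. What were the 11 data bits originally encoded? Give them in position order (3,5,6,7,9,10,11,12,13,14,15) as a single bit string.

10111100010

s1: b1⊕b3⊕b5⊕b7⊕b9⊕b11⊕b13⊕b15 = 1⊕1⊕0⊕1⊕1⊕0⊕0⊕0 = 0
s2: b2⊕b3⊕b6⊕b7⊕b10⊕b11⊕b14⊕b15 = 1⊕1⊕1⊕1⊕1⊕0⊕1⊕0 = 0
s4: b4⊕b5⊕b6⊕b7⊕b12⊕b13⊕b14⊕b15 = 1⊕0⊕1⊕1⊕0⊕0⊕1⊕0 = 0
s8: b8⊕b9⊕b10⊕b11⊕b12⊕b13⊕b14⊕b15 = 1⊕1⊕1⊕0⊕0⊕0⊕1⊕0 = 0
Syndrome (s8...s1) = 0000 → position 0 (no error).
No correction needed.
Data bits at positions 3,5,6,7,9,10,11,12,13,14,15: 10111100010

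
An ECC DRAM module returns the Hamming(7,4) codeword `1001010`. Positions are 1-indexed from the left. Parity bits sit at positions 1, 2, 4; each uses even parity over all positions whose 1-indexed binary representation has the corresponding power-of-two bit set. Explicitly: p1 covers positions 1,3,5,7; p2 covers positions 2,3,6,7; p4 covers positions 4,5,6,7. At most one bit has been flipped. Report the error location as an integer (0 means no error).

3

s1: b1⊕b3⊕b5⊕b7 = 1⊕0⊕0⊕0 = 1
s2: b2⊕b3⊕b6⊕b7 = 0⊕0⊕1⊕0 = 1
s4: b4⊕b5⊕b6⊕b7 = 1⊕0⊕1⊕0 = 0
Syndrome (s4...s1) = 011 → position 3.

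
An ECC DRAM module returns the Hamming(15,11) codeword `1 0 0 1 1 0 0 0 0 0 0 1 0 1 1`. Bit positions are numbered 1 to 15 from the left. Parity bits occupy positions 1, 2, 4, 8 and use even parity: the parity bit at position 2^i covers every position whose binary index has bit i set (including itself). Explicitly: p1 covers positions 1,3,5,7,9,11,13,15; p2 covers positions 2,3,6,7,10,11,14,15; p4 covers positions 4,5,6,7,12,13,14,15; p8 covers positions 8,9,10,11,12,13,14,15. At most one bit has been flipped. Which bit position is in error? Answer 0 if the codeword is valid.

13

s1: b1⊕b3⊕b5⊕b7⊕b9⊕b11⊕b13⊕b15 = 1⊕0⊕1⊕0⊕0⊕0⊕0⊕1 = 1
s2: b2⊕b3⊕b6⊕b7⊕b10⊕b11⊕b14⊕b15 = 0⊕0⊕0⊕0⊕0⊕0⊕1⊕1 = 0
s4: b4⊕b5⊕b6⊕b7⊕b12⊕b13⊕b14⊕b15 = 1⊕1⊕0⊕0⊕1⊕0⊕1⊕1 = 1
s8: b8⊕b9⊕b10⊕b11⊕b12⊕b13⊕b14⊕b15 = 0⊕0⊕0⊕0⊕1⊕0⊕1⊕1 = 1
Syndrome (s8...s1) = 1101 → position 13.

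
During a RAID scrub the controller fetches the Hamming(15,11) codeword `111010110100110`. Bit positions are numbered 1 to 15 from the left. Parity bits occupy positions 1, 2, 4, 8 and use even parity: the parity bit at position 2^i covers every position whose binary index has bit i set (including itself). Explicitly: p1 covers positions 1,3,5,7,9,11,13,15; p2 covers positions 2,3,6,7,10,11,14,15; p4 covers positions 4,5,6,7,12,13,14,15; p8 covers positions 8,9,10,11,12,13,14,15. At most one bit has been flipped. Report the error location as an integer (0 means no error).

s1: b1⊕b3⊕b5⊕b7⊕b9⊕b11⊕b13⊕b15 = 1⊕1⊕1⊕1⊕0⊕0⊕1⊕0 = 1
s2: b2⊕b3⊕b6⊕b7⊕b10⊕b11⊕b14⊕b15 = 1⊕1⊕0⊕1⊕1⊕0⊕1⊕0 = 1
s4: b4⊕b5⊕b6⊕b7⊕b12⊕b13⊕b14⊕b15 = 0⊕1⊕0⊕1⊕0⊕1⊕1⊕0 = 0
s8: b8⊕b9⊕b10⊕b11⊕b12⊕b13⊕b14⊕b15 = 1⊕0⊕1⊕0⊕0⊕1⊕1⊕0 = 0
Syndrome (s8...s1) = 0011 → position 3.

3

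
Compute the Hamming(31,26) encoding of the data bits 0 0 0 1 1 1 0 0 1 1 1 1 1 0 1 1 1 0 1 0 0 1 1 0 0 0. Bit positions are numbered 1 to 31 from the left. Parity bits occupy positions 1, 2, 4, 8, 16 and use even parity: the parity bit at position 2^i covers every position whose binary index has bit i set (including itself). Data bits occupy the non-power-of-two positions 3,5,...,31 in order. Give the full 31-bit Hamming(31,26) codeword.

Place data bits at non-power-of-two positions: b3=0, b5=0, b6=0, b7=1, b9=1, b10=1, b11=0, b12=0, b13=1, b14=1, b15=1, b17=1, b18=1, b19=0, b20=1, b21=1, b22=1, b23=0, b24=1, b25=0, b26=0, b27=1, b28=1, b29=0, b30=0, b31=0.
p1 = XOR of data positions {3,5,7,9,11,13,15,17,19,21,23,25,27,29,31} = 0⊕0⊕1⊕1⊕0⊕1⊕1⊕1⊕0⊕1⊕0⊕0⊕1⊕0⊕0 = 1
p2 = XOR of data positions {3,6,7,10,11,14,15,18,19,22,23,26,27,30,31} = 0⊕0⊕1⊕1⊕0⊕1⊕1⊕1⊕0⊕1⊕0⊕0⊕1⊕0⊕0 = 1
p4 = XOR of data positions {5,6,7,12,13,14,15,20,21,22,23,28,29,30,31} = 0⊕0⊕1⊕0⊕1⊕1⊕1⊕1⊕1⊕1⊕0⊕1⊕0⊕0⊕0 = 0
p8 = XOR of data positions {9,10,11,12,13,14,15,24,25,26,27,28,29,30,31} = 1⊕1⊕0⊕0⊕1⊕1⊕1⊕1⊕0⊕0⊕1⊕1⊕0⊕0⊕0 = 0
p16 = XOR of data positions {17,18,19,20,21,22,23,24,25,26,27,28,29,30,31} = 1⊕1⊕0⊕1⊕1⊕1⊕0⊕1⊕0⊕0⊕1⊕1⊕0⊕0⊕0 = 0
Codeword b1..b31 = 1100001011001110110111010011000

1100001011001110110111010011000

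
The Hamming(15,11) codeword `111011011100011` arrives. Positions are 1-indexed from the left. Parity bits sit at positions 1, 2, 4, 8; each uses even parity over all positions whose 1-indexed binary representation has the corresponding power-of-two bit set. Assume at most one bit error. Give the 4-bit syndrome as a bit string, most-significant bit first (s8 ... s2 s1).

s1: b1⊕b3⊕b5⊕b7⊕b9⊕b11⊕b13⊕b15 = 1⊕1⊕1⊕0⊕1⊕0⊕0⊕1 = 1
s2: b2⊕b3⊕b6⊕b7⊕b10⊕b11⊕b14⊕b15 = 1⊕1⊕1⊕0⊕1⊕0⊕1⊕1 = 0
s4: b4⊕b5⊕b6⊕b7⊕b12⊕b13⊕b14⊕b15 = 0⊕1⊕1⊕0⊕0⊕0⊕1⊕1 = 0
s8: b8⊕b9⊕b10⊕b11⊕b12⊕b13⊕b14⊕b15 = 1⊕1⊕1⊕0⊕0⊕0⊕1⊕1 = 1
Syndrome (s8...s1) = 1001 → position 9.

1001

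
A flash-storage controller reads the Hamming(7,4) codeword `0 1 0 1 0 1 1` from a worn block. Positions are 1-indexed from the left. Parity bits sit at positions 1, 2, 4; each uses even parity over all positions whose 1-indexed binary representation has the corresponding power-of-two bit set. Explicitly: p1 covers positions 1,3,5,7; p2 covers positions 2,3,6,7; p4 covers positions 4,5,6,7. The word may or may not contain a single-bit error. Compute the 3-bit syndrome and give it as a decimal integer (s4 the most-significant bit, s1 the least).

7

s1: b1⊕b3⊕b5⊕b7 = 0⊕0⊕0⊕1 = 1
s2: b2⊕b3⊕b6⊕b7 = 1⊕0⊕1⊕1 = 1
s4: b4⊕b5⊕b6⊕b7 = 1⊕0⊕1⊕1 = 1
Syndrome (s4...s1) = 111 → position 7.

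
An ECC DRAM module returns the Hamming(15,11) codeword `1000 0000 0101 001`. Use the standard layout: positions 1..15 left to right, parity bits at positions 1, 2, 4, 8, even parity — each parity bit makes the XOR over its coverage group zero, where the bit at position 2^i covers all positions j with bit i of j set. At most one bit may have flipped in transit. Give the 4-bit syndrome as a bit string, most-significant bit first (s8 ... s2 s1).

s1: b1⊕b3⊕b5⊕b7⊕b9⊕b11⊕b13⊕b15 = 1⊕0⊕0⊕0⊕0⊕0⊕0⊕1 = 0
s2: b2⊕b3⊕b6⊕b7⊕b10⊕b11⊕b14⊕b15 = 0⊕0⊕0⊕0⊕1⊕0⊕0⊕1 = 0
s4: b4⊕b5⊕b6⊕b7⊕b12⊕b13⊕b14⊕b15 = 0⊕0⊕0⊕0⊕1⊕0⊕0⊕1 = 0
s8: b8⊕b9⊕b10⊕b11⊕b12⊕b13⊕b14⊕b15 = 0⊕0⊕1⊕0⊕1⊕0⊕0⊕1 = 1
Syndrome (s8...s1) = 1000 → position 8.

1000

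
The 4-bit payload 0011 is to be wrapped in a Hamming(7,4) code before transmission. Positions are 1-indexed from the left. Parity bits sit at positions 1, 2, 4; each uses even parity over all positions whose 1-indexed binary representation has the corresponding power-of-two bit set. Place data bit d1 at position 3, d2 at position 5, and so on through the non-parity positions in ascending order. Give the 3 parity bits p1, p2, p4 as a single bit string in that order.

100

Place data bits at non-power-of-two positions: b3=0, b5=0, b6=1, b7=1.
p1 = XOR of data positions {3,5,7} = 0⊕0⊕1 = 1
p2 = XOR of data positions {3,6,7} = 0⊕1⊕1 = 0
p4 = XOR of data positions {5,6,7} = 0⊕1⊕1 = 0
Parity bits p1,p2,p4 = 100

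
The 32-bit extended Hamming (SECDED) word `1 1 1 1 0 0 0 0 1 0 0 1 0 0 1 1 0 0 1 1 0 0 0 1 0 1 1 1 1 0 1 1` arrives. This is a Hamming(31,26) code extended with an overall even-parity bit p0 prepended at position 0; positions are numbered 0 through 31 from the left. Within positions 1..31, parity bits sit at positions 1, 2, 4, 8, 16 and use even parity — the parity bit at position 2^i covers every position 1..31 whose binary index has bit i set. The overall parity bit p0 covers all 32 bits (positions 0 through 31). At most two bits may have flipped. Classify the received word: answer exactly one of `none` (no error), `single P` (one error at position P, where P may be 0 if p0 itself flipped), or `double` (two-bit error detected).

s1: b1⊕b3⊕b5⊕b7⊕b9⊕b11⊕b13⊕b15⊕b17⊕b19⊕b21⊕b23⊕b25⊕b27⊕b29⊕b31 = 1⊕1⊕0⊕0⊕0⊕1⊕0⊕1⊕0⊕1⊕0⊕1⊕1⊕1⊕0⊕1 = 1
s2: b2⊕b3⊕b6⊕b7⊕b10⊕b11⊕b14⊕b15⊕b18⊕b19⊕b22⊕b23⊕b26⊕b27⊕b30⊕b31 = 1⊕1⊕0⊕0⊕0⊕1⊕1⊕1⊕1⊕1⊕0⊕1⊕1⊕1⊕1⊕1 = 0
s4: b4⊕b5⊕b6⊕b7⊕b12⊕b13⊕b14⊕b15⊕b20⊕b21⊕b22⊕b23⊕b28⊕b29⊕b30⊕b31 = 0⊕0⊕0⊕0⊕0⊕0⊕1⊕1⊕0⊕0⊕0⊕1⊕1⊕0⊕1⊕1 = 0
s8: b8⊕b9⊕b10⊕b11⊕b12⊕b13⊕b14⊕b15⊕b24⊕b25⊕b26⊕b27⊕b28⊕b29⊕b30⊕b31 = 1⊕0⊕0⊕1⊕0⊕0⊕1⊕1⊕0⊕1⊕1⊕1⊕1⊕0⊕1⊕1 = 0
s16: b16⊕b17⊕b18⊕b19⊕b20⊕b21⊕b22⊕b23⊕b24⊕b25⊕b26⊕b27⊕b28⊕b29⊕b30⊕b31 = 0⊕0⊕1⊕1⊕0⊕0⊕0⊕1⊕0⊕1⊕1⊕1⊕1⊕0⊕1⊕1 = 1
Syndrome (s16...s1) = 10001 → position 17.
Overall parity (XOR of all 32 bits, including p0): 1⊕1⊕1⊕1⊕0⊕0⊕0⊕0⊕1⊕0⊕0⊕1⊕0⊕0⊕1⊕1⊕0⊕0⊕1⊕1⊕0⊕0⊕0⊕1⊕0⊕1⊕1⊕1⊕1⊕0⊕1⊕1 = 1
Overall=1, syndrome position=17 → single-bit error at position 17.

single 17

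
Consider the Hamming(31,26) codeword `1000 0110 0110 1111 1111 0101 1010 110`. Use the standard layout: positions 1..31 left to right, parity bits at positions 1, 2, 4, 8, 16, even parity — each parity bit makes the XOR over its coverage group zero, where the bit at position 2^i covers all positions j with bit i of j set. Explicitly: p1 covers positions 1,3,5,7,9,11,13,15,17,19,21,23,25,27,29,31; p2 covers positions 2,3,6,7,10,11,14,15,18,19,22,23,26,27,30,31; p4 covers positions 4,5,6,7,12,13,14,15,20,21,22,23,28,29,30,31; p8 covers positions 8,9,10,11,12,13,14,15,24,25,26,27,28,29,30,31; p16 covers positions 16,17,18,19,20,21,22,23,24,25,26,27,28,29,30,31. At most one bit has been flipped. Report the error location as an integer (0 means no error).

s1: b1⊕b3⊕b5⊕b7⊕b9⊕b11⊕b13⊕b15⊕b17⊕b19⊕b21⊕b23⊕b25⊕b27⊕b29⊕b31 = 1⊕0⊕0⊕1⊕0⊕1⊕1⊕1⊕1⊕1⊕0⊕0⊕1⊕1⊕1⊕0 = 0
s2: b2⊕b3⊕b6⊕b7⊕b10⊕b11⊕b14⊕b15⊕b18⊕b19⊕b22⊕b23⊕b26⊕b27⊕b30⊕b31 = 0⊕0⊕1⊕1⊕1⊕1⊕1⊕1⊕1⊕1⊕1⊕0⊕0⊕1⊕1⊕0 = 1
s4: b4⊕b5⊕b6⊕b7⊕b12⊕b13⊕b14⊕b15⊕b20⊕b21⊕b22⊕b23⊕b28⊕b29⊕b30⊕b31 = 0⊕0⊕1⊕1⊕0⊕1⊕1⊕1⊕1⊕0⊕1⊕0⊕0⊕1⊕1⊕0 = 1
s8: b8⊕b9⊕b10⊕b11⊕b12⊕b13⊕b14⊕b15⊕b24⊕b25⊕b26⊕b27⊕b28⊕b29⊕b30⊕b31 = 0⊕0⊕1⊕1⊕0⊕1⊕1⊕1⊕1⊕1⊕0⊕1⊕0⊕1⊕1⊕0 = 0
s16: b16⊕b17⊕b18⊕b19⊕b20⊕b21⊕b22⊕b23⊕b24⊕b25⊕b26⊕b27⊕b28⊕b29⊕b30⊕b31 = 1⊕1⊕1⊕1⊕1⊕0⊕1⊕0⊕1⊕1⊕0⊕1⊕0⊕1⊕1⊕0 = 1
Syndrome (s16...s1) = 10110 → position 22.

22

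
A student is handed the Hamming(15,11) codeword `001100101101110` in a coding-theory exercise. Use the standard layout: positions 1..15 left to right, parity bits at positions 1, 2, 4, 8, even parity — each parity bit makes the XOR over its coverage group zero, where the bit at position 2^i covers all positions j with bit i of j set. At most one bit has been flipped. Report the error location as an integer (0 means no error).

s1: b1⊕b3⊕b5⊕b7⊕b9⊕b11⊕b13⊕b15 = 0⊕1⊕0⊕1⊕1⊕0⊕1⊕0 = 0
s2: b2⊕b3⊕b6⊕b7⊕b10⊕b11⊕b14⊕b15 = 0⊕1⊕0⊕1⊕1⊕0⊕1⊕0 = 0
s4: b4⊕b5⊕b6⊕b7⊕b12⊕b13⊕b14⊕b15 = 1⊕0⊕0⊕1⊕1⊕1⊕1⊕0 = 1
s8: b8⊕b9⊕b10⊕b11⊕b12⊕b13⊕b14⊕b15 = 0⊕1⊕1⊕0⊕1⊕1⊕1⊕0 = 1
Syndrome (s8...s1) = 1100 → position 12.

12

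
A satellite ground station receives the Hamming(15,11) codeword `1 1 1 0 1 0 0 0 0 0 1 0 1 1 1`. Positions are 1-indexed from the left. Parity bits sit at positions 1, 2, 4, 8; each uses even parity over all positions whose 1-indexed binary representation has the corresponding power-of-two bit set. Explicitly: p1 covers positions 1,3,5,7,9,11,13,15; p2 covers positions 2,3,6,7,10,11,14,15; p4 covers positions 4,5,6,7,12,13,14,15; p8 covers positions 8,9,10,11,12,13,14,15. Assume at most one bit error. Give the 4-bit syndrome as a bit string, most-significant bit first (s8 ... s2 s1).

0010

s1: b1⊕b3⊕b5⊕b7⊕b9⊕b11⊕b13⊕b15 = 1⊕1⊕1⊕0⊕0⊕1⊕1⊕1 = 0
s2: b2⊕b3⊕b6⊕b7⊕b10⊕b11⊕b14⊕b15 = 1⊕1⊕0⊕0⊕0⊕1⊕1⊕1 = 1
s4: b4⊕b5⊕b6⊕b7⊕b12⊕b13⊕b14⊕b15 = 0⊕1⊕0⊕0⊕0⊕1⊕1⊕1 = 0
s8: b8⊕b9⊕b10⊕b11⊕b12⊕b13⊕b14⊕b15 = 0⊕0⊕0⊕1⊕0⊕1⊕1⊕1 = 0
Syndrome (s8...s1) = 0010 → position 2.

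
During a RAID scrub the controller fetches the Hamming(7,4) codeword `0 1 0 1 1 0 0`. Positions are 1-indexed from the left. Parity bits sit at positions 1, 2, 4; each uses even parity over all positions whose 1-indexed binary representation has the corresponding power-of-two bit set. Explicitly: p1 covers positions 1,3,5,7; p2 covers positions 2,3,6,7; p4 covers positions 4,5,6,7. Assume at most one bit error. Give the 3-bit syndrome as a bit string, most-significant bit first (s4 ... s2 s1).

s1: b1⊕b3⊕b5⊕b7 = 0⊕0⊕1⊕0 = 1
s2: b2⊕b3⊕b6⊕b7 = 1⊕0⊕0⊕0 = 1
s4: b4⊕b5⊕b6⊕b7 = 1⊕1⊕0⊕0 = 0
Syndrome (s4...s1) = 011 → position 3.

011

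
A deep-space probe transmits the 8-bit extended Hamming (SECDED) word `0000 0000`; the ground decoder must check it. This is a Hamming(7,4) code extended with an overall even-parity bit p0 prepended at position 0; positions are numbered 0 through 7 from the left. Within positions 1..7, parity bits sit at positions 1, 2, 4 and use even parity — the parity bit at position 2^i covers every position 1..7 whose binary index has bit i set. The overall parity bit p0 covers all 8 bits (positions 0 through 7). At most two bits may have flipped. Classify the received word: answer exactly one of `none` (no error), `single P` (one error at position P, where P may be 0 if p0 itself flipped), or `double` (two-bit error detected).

s1: b1⊕b3⊕b5⊕b7 = 0⊕0⊕0⊕0 = 0
s2: b2⊕b3⊕b6⊕b7 = 0⊕0⊕0⊕0 = 0
s4: b4⊕b5⊕b6⊕b7 = 0⊕0⊕0⊕0 = 0
Syndrome (s4...s1) = 000 → position 0 (no error).
Overall parity (XOR of all 8 bits, including p0): 0⊕0⊕0⊕0⊕0⊕0⊕0⊕0 = 0
Overall=0, syndrome position=0 → no error.

none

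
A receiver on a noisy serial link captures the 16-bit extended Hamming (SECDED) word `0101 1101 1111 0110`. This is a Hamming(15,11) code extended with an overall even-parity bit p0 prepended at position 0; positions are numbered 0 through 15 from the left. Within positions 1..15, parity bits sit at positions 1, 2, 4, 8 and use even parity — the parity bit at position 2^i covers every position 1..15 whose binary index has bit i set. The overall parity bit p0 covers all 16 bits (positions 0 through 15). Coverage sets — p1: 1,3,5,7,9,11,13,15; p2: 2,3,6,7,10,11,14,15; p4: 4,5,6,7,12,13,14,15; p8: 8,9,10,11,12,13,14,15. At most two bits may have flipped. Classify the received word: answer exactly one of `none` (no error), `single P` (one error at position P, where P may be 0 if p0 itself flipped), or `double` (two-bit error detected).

s1: b1⊕b3⊕b5⊕b7⊕b9⊕b11⊕b13⊕b15 = 1⊕1⊕1⊕1⊕1⊕1⊕1⊕0 = 1
s2: b2⊕b3⊕b6⊕b7⊕b10⊕b11⊕b14⊕b15 = 0⊕1⊕0⊕1⊕1⊕1⊕1⊕0 = 1
s4: b4⊕b5⊕b6⊕b7⊕b12⊕b13⊕b14⊕b15 = 1⊕1⊕0⊕1⊕0⊕1⊕1⊕0 = 1
s8: b8⊕b9⊕b10⊕b11⊕b12⊕b13⊕b14⊕b15 = 1⊕1⊕1⊕1⊕0⊕1⊕1⊕0 = 0
Syndrome (s8...s1) = 0111 → position 7.
Overall parity (XOR of all 16 bits, including p0): 0⊕1⊕0⊕1⊕1⊕1⊕0⊕1⊕1⊕1⊕1⊕1⊕0⊕1⊕1⊕0 = 1
Overall=1, syndrome position=7 → single-bit error at position 7.

single 7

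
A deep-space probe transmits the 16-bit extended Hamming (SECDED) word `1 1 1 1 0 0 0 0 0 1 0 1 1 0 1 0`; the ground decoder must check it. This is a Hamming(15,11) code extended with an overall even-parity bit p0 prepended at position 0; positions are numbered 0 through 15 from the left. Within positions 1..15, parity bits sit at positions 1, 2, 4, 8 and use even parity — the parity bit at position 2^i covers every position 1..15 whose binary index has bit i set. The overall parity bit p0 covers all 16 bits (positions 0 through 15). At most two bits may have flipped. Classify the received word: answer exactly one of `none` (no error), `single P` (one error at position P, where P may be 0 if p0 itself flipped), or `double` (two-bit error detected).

s1: b1⊕b3⊕b5⊕b7⊕b9⊕b11⊕b13⊕b15 = 1⊕1⊕0⊕0⊕1⊕1⊕0⊕0 = 0
s2: b2⊕b3⊕b6⊕b7⊕b10⊕b11⊕b14⊕b15 = 1⊕1⊕0⊕0⊕0⊕1⊕1⊕0 = 0
s4: b4⊕b5⊕b6⊕b7⊕b12⊕b13⊕b14⊕b15 = 0⊕0⊕0⊕0⊕1⊕0⊕1⊕0 = 0
s8: b8⊕b9⊕b10⊕b11⊕b12⊕b13⊕b14⊕b15 = 0⊕1⊕0⊕1⊕1⊕0⊕1⊕0 = 0
Syndrome (s8...s1) = 0000 → position 0 (no error).
Overall parity (XOR of all 16 bits, including p0): 1⊕1⊕1⊕1⊕0⊕0⊕0⊕0⊕0⊕1⊕0⊕1⊕1⊕0⊕1⊕0 = 0
Overall=0, syndrome position=0 → no error.

none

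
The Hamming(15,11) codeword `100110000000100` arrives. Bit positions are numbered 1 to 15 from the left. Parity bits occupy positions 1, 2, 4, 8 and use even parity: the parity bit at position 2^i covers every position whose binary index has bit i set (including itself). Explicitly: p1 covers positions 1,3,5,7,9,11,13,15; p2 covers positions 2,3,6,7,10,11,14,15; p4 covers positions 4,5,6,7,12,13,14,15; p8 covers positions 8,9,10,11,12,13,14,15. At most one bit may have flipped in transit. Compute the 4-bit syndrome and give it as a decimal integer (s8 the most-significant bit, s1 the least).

13

s1: b1⊕b3⊕b5⊕b7⊕b9⊕b11⊕b13⊕b15 = 1⊕0⊕1⊕0⊕0⊕0⊕1⊕0 = 1
s2: b2⊕b3⊕b6⊕b7⊕b10⊕b11⊕b14⊕b15 = 0⊕0⊕0⊕0⊕0⊕0⊕0⊕0 = 0
s4: b4⊕b5⊕b6⊕b7⊕b12⊕b13⊕b14⊕b15 = 1⊕1⊕0⊕0⊕0⊕1⊕0⊕0 = 1
s8: b8⊕b9⊕b10⊕b11⊕b12⊕b13⊕b14⊕b15 = 0⊕0⊕0⊕0⊕0⊕1⊕0⊕0 = 1
Syndrome (s8...s1) = 1101 → position 13.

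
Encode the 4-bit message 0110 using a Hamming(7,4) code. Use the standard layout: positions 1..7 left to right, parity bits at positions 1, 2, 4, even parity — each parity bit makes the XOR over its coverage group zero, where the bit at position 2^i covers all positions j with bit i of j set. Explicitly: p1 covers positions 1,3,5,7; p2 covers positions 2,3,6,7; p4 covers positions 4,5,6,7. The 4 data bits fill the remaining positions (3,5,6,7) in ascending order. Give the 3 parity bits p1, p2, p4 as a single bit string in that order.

110

Place data bits at non-power-of-two positions: b3=0, b5=1, b6=1, b7=0.
p1 = XOR of data positions {3,5,7} = 0⊕1⊕0 = 1
p2 = XOR of data positions {3,6,7} = 0⊕1⊕0 = 1
p4 = XOR of data positions {5,6,7} = 1⊕1⊕0 = 0
Parity bits p1,p2,p4 = 110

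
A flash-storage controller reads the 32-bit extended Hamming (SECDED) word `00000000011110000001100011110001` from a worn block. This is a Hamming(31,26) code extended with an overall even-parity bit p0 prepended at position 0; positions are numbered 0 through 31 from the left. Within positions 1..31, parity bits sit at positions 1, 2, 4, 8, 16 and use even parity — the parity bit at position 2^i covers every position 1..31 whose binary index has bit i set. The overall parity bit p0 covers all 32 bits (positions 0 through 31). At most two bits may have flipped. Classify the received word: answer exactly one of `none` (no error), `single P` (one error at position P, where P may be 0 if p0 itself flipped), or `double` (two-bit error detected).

s1: b1⊕b3⊕b5⊕b7⊕b9⊕b11⊕b13⊕b15⊕b17⊕b19⊕b21⊕b23⊕b25⊕b27⊕b29⊕b31 = 0⊕0⊕0⊕0⊕1⊕1⊕0⊕0⊕0⊕1⊕0⊕0⊕1⊕1⊕0⊕1 = 0
s2: b2⊕b3⊕b6⊕b7⊕b10⊕b11⊕b14⊕b15⊕b18⊕b19⊕b22⊕b23⊕b26⊕b27⊕b30⊕b31 = 0⊕0⊕0⊕0⊕1⊕1⊕0⊕0⊕0⊕1⊕0⊕0⊕1⊕1⊕0⊕1 = 0
s4: b4⊕b5⊕b6⊕b7⊕b12⊕b13⊕b14⊕b15⊕b20⊕b21⊕b22⊕b23⊕b28⊕b29⊕b30⊕b31 = 0⊕0⊕0⊕0⊕1⊕0⊕0⊕0⊕1⊕0⊕0⊕0⊕0⊕0⊕0⊕1 = 1
s8: b8⊕b9⊕b10⊕b11⊕b12⊕b13⊕b14⊕b15⊕b24⊕b25⊕b26⊕b27⊕b28⊕b29⊕b30⊕b31 = 0⊕1⊕1⊕1⊕1⊕0⊕0⊕0⊕1⊕1⊕1⊕1⊕0⊕0⊕0⊕1 = 1
s16: b16⊕b17⊕b18⊕b19⊕b20⊕b21⊕b22⊕b23⊕b24⊕b25⊕b26⊕b27⊕b28⊕b29⊕b30⊕b31 = 0⊕0⊕0⊕1⊕1⊕0⊕0⊕0⊕1⊕1⊕1⊕1⊕0⊕0⊕0⊕1 = 1
Syndrome (s16...s1) = 11100 → position 28.
Overall parity (XOR of all 32 bits, including p0): 0⊕0⊕0⊕0⊕0⊕0⊕0⊕0⊕0⊕1⊕1⊕1⊕1⊕0⊕0⊕0⊕0⊕0⊕0⊕1⊕1⊕0⊕0⊕0⊕1⊕1⊕1⊕1⊕0⊕0⊕0⊕1 = 1
Overall=1, syndrome position=28 → single-bit error at position 28.

single 28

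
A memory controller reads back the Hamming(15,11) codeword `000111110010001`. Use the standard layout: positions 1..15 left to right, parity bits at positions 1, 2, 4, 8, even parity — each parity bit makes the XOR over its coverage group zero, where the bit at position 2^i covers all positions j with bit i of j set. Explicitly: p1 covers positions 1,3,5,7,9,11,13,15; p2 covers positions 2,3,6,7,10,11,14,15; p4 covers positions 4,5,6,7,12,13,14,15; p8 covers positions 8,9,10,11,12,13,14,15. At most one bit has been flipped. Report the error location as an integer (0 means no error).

12

s1: b1⊕b3⊕b5⊕b7⊕b9⊕b11⊕b13⊕b15 = 0⊕0⊕1⊕1⊕0⊕1⊕0⊕1 = 0
s2: b2⊕b3⊕b6⊕b7⊕b10⊕b11⊕b14⊕b15 = 0⊕0⊕1⊕1⊕0⊕1⊕0⊕1 = 0
s4: b4⊕b5⊕b6⊕b7⊕b12⊕b13⊕b14⊕b15 = 1⊕1⊕1⊕1⊕0⊕0⊕0⊕1 = 1
s8: b8⊕b9⊕b10⊕b11⊕b12⊕b13⊕b14⊕b15 = 1⊕0⊕0⊕1⊕0⊕0⊕0⊕1 = 1
Syndrome (s8...s1) = 1100 → position 12.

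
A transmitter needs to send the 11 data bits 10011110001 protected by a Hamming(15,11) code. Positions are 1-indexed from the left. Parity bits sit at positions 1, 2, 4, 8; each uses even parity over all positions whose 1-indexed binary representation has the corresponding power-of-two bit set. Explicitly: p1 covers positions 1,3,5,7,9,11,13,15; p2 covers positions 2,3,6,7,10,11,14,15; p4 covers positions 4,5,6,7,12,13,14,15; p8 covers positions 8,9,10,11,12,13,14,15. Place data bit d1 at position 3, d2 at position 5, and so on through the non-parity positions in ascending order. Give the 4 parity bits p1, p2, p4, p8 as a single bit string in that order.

1100

Place data bits at non-power-of-two positions: b3=1, b5=0, b6=0, b7=1, b9=1, b10=1, b11=1, b12=0, b13=0, b14=0, b15=1.
p1 = XOR of data positions {3,5,7,9,11,13,15} = 1⊕0⊕1⊕1⊕1⊕0⊕1 = 1
p2 = XOR of data positions {3,6,7,10,11,14,15} = 1⊕0⊕1⊕1⊕1⊕0⊕1 = 1
p4 = XOR of data positions {5,6,7,12,13,14,15} = 0⊕0⊕1⊕0⊕0⊕0⊕1 = 0
p8 = XOR of data positions {9,10,11,12,13,14,15} = 1⊕1⊕1⊕0⊕0⊕0⊕1 = 0
Parity bits p1,p2,p4,p8 = 1100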